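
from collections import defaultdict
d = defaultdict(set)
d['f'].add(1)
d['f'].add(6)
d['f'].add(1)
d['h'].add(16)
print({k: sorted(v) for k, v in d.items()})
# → {'f': [1, 6], 'h': [16]}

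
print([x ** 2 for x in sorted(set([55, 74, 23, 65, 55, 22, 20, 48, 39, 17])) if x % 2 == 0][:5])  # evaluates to [400, 484, 2304, 5476]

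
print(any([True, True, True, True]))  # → True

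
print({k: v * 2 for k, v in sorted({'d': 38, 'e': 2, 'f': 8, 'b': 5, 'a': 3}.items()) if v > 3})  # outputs {'b': 10, 'd': 76, 'f': 16}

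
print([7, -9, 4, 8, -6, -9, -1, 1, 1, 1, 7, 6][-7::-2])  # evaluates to [-9, 8, -9]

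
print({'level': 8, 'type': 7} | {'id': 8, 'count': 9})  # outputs {'level': 8, 'type': 7, 'id': 8, 'count': 9}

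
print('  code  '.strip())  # code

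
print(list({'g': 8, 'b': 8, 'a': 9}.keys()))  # ['g', 'b', 'a']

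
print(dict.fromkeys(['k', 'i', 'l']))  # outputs {'k': None, 'i': None, 'l': None}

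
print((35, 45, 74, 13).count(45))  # 1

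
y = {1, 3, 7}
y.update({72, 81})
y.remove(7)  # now {1, 3, 72, 81}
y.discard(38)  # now {1, 3, 72, 81}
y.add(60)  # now {1, 3, 60, 72, 81}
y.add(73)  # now {1, 3, 60, 72, 73, 81}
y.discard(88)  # {1, 3, 60, 72, 73, 81}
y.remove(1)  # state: {3, 60, 72, 73, 81}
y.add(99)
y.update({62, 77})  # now {3, 60, 62, 72, 73, 77, 81, 99}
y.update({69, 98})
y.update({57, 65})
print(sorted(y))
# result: [3, 57, 60, 62, 65, 69, 72, 73, 77, 81, 98, 99]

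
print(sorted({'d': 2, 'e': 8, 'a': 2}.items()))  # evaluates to [('a', 2), ('d', 2), ('e', 8)]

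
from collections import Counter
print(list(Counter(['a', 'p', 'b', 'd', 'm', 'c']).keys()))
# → ['a', 'p', 'b', 'd', 'm', 'c']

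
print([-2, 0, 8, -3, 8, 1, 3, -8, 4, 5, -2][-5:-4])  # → [3]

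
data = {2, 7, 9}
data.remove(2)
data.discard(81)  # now {7, 9}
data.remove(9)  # {7}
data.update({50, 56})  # {7, 50, 56}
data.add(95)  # {7, 50, 56, 95}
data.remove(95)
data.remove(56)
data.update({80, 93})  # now {7, 50, 80, 93}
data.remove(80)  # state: {7, 50, 93}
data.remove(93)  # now {7, 50}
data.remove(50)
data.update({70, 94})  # {7, 70, 94}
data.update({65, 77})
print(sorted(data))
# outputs [7, 65, 70, 77, 94]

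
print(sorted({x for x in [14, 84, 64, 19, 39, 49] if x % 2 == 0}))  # [14, 64, 84]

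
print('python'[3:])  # hon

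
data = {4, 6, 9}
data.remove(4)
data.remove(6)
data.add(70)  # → {9, 70}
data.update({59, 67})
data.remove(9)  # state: {59, 67, 70}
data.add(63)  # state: {59, 63, 67, 70}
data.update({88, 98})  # {59, 63, 67, 70, 88, 98}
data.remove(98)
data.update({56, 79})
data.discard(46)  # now {56, 59, 63, 67, 70, 79, 88}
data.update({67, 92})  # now {56, 59, 63, 67, 70, 79, 88, 92}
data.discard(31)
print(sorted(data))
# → [56, 59, 63, 67, 70, 79, 88, 92]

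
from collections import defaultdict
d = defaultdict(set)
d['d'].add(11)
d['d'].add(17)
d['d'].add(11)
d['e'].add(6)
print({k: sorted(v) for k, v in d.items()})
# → {'d': [11, 17], 'e': [6]}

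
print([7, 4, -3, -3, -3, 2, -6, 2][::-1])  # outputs [2, -6, 2, -3, -3, -3, 4, 7]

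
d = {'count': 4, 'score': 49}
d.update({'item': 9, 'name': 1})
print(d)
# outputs {'count': 4, 'score': 49, 'item': 9, 'name': 1}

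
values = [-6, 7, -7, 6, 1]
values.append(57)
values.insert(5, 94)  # [-6, 7, -7, 6, 1, 94, 57]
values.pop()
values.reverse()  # [94, 1, 6, -7, 7, -6]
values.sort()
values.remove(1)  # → [-7, -6, 6, 7, 94]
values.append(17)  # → [-7, -6, 6, 7, 94, 17]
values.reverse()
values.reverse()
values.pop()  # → 17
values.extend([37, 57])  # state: [-7, -6, 6, 7, 94, 37, 57]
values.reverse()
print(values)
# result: [57, 37, 94, 7, 6, -6, -7]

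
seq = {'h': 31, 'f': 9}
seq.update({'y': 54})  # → {'h': 31, 'f': 9, 'y': 54}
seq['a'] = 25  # {'h': 31, 'f': 9, 'y': 54, 'a': 25}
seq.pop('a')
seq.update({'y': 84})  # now {'h': 31, 'f': 9, 'y': 84}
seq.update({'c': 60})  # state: {'h': 31, 'f': 9, 'y': 84, 'c': 60}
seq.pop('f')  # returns 9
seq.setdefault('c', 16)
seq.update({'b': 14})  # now {'h': 31, 'y': 84, 'c': 60, 'b': 14}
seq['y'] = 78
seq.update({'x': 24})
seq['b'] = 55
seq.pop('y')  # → 78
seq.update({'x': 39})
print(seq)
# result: {'h': 31, 'c': 60, 'b': 55, 'x': 39}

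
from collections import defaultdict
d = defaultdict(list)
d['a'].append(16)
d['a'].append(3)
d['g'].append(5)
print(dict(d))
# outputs {'a': [16, 3], 'g': [5]}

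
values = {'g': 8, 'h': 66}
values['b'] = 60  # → {'g': 8, 'h': 66, 'b': 60}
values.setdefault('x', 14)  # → 14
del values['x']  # {'g': 8, 'h': 66, 'b': 60}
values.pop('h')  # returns 66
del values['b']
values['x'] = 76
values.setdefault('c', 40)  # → 40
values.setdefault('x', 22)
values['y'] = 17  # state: {'g': 8, 'x': 76, 'c': 40, 'y': 17}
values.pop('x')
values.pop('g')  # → 8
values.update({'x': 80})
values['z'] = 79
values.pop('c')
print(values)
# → {'y': 17, 'x': 80, 'z': 79}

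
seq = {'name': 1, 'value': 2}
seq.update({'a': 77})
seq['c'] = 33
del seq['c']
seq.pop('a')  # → 77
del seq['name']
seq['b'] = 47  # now {'value': 2, 'b': 47}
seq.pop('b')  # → 47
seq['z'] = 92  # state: {'value': 2, 'z': 92}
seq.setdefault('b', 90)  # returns 90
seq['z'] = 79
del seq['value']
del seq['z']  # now {'b': 90}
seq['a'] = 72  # {'b': 90, 'a': 72}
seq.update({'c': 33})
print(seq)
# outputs {'b': 90, 'a': 72, 'c': 33}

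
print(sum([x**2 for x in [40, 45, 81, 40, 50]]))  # 14286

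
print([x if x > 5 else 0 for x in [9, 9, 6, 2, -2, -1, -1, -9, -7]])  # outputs [9, 9, 6, 0, 0, 0, 0, 0, 0]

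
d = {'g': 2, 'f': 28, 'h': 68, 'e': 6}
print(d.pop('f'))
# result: 28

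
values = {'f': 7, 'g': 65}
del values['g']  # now {'f': 7}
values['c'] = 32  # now {'f': 7, 'c': 32}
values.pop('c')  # 32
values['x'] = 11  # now {'f': 7, 'x': 11}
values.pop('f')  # 7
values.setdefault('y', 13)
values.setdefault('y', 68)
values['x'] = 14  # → {'x': 14, 'y': 13}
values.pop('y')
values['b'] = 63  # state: {'x': 14, 'b': 63}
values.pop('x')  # 14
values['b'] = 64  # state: {'b': 64}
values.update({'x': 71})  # {'b': 64, 'x': 71}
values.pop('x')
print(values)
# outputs {'b': 64}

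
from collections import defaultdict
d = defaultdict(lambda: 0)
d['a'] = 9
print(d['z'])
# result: 0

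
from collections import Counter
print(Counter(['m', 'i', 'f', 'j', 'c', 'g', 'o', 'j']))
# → Counter({'j': 2, 'm': 1, 'i': 1, 'f': 1, 'c': 1, 'g': 1, 'o': 1})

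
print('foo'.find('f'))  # 0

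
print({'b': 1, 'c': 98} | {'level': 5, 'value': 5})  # {'b': 1, 'c': 98, 'level': 5, 'value': 5}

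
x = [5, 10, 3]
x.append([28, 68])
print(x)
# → [5, 10, 3, [28, 68]]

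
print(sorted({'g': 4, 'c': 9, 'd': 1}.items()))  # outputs [('c', 9), ('d', 1), ('g', 4)]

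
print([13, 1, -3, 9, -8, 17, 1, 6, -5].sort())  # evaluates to None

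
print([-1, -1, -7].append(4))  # None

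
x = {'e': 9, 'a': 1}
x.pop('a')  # 1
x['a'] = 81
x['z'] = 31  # {'e': 9, 'a': 81, 'z': 31}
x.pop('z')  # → 31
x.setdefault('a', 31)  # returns 81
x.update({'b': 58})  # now {'e': 9, 'a': 81, 'b': 58}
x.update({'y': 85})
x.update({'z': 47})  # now {'e': 9, 'a': 81, 'b': 58, 'y': 85, 'z': 47}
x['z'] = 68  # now {'e': 9, 'a': 81, 'b': 58, 'y': 85, 'z': 68}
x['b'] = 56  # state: {'e': 9, 'a': 81, 'b': 56, 'y': 85, 'z': 68}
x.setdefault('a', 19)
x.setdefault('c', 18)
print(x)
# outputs {'e': 9, 'a': 81, 'b': 56, 'y': 85, 'z': 68, 'c': 18}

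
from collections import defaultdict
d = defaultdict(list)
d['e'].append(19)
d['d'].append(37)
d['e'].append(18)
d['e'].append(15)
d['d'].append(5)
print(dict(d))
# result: {'e': [19, 18, 15], 'd': [37, 5]}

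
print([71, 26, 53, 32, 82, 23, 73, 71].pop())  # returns 71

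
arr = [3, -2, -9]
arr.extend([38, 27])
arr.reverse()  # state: [27, 38, -9, -2, 3]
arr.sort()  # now [-9, -2, 3, 27, 38]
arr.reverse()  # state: [38, 27, 3, -2, -9]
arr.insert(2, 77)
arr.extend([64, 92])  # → [38, 27, 77, 3, -2, -9, 64, 92]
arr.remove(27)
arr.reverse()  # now [92, 64, -9, -2, 3, 77, 38]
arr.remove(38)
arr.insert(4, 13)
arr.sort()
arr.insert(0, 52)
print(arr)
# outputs [52, -9, -2, 3, 13, 64, 77, 92]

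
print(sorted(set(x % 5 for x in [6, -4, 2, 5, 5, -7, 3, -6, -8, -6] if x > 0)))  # [0, 1, 2, 3]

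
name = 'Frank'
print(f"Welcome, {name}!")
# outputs Welcome, Frank!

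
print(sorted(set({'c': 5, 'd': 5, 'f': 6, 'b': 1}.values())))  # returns [1, 5, 6]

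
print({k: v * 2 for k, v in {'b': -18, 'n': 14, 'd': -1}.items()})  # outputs {'b': -36, 'n': 28, 'd': -2}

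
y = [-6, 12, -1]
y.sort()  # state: [-6, -1, 12]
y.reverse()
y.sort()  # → [-6, -1, 12]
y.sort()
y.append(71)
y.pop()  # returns 71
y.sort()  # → [-6, -1, 12]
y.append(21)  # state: [-6, -1, 12, 21]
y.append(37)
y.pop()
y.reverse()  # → [21, 12, -1, -6]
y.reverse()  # [-6, -1, 12, 21]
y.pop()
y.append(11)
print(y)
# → [-6, -1, 12, 11]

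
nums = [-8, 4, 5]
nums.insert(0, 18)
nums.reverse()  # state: [5, 4, -8, 18]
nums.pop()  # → 18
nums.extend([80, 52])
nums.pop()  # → 52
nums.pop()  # 80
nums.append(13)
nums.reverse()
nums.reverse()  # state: [5, 4, -8, 13]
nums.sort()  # [-8, 4, 5, 13]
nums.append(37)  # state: [-8, 4, 5, 13, 37]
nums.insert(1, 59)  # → [-8, 59, 4, 5, 13, 37]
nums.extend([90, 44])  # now [-8, 59, 4, 5, 13, 37, 90, 44]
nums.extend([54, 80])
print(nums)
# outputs [-8, 59, 4, 5, 13, 37, 90, 44, 54, 80]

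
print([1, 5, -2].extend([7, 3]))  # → None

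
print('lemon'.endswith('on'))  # True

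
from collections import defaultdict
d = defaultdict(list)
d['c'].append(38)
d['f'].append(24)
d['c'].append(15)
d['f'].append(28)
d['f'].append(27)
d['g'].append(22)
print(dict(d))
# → {'c': [38, 15], 'f': [24, 28, 27], 'g': [22]}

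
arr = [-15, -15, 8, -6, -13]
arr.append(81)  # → [-15, -15, 8, -6, -13, 81]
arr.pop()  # 81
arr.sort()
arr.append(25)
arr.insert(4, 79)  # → [-15, -15, -13, -6, 79, 8, 25]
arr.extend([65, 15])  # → [-15, -15, -13, -6, 79, 8, 25, 65, 15]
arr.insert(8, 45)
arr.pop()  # 15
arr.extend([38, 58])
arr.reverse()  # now [58, 38, 45, 65, 25, 8, 79, -6, -13, -15, -15]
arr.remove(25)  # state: [58, 38, 45, 65, 8, 79, -6, -13, -15, -15]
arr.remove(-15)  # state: [58, 38, 45, 65, 8, 79, -6, -13, -15]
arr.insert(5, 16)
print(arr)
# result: [58, 38, 45, 65, 8, 16, 79, -6, -13, -15]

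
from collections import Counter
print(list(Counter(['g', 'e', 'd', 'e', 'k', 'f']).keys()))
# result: ['g', 'e', 'd', 'k', 'f']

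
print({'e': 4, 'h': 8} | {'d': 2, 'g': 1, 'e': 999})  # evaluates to {'e': 999, 'h': 8, 'd': 2, 'g': 1}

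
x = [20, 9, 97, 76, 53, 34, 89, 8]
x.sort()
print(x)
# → [8, 9, 20, 34, 53, 76, 89, 97]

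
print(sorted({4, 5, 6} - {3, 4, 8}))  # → [5, 6]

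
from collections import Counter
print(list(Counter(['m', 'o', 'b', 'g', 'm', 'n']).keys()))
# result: ['m', 'o', 'b', 'g', 'n']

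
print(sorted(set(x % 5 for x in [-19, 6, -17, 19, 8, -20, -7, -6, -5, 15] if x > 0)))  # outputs [0, 1, 3, 4]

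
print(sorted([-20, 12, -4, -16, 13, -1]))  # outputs [-20, -16, -4, -1, 12, 13]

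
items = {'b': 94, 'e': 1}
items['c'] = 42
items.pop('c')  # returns 42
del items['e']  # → {'b': 94}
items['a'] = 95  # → {'b': 94, 'a': 95}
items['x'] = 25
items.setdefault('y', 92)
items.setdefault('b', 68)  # 94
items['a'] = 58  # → {'b': 94, 'a': 58, 'x': 25, 'y': 92}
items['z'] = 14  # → {'b': 94, 'a': 58, 'x': 25, 'y': 92, 'z': 14}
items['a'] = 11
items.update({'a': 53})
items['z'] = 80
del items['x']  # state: {'b': 94, 'a': 53, 'y': 92, 'z': 80}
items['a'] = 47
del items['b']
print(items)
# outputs {'a': 47, 'y': 92, 'z': 80}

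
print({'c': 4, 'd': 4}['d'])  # 4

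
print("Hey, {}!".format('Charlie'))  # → Hey, Charlie!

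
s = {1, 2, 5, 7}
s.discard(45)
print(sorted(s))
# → [1, 2, 5, 7]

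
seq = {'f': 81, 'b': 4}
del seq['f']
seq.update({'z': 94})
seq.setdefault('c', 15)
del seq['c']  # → {'b': 4, 'z': 94}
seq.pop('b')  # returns 4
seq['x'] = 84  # {'z': 94, 'x': 84}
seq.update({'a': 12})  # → {'z': 94, 'x': 84, 'a': 12}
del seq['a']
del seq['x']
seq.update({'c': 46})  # {'z': 94, 'c': 46}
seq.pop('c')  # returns 46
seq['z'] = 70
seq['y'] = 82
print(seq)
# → {'z': 70, 'y': 82}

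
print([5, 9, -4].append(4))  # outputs None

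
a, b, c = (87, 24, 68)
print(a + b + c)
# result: 179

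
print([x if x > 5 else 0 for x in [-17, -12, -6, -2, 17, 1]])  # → [0, 0, 0, 0, 17, 0]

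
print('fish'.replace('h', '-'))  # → fis-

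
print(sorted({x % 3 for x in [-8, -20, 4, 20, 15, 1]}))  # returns [0, 1, 2]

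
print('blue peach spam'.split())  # ['blue', 'peach', 'spam']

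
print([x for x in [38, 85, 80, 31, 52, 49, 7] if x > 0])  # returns [38, 85, 80, 31, 52, 49, 7]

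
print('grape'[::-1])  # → eparg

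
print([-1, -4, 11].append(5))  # None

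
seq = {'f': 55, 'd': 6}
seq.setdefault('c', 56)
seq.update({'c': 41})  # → {'f': 55, 'd': 6, 'c': 41}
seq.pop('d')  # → 6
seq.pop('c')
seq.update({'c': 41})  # {'f': 55, 'c': 41}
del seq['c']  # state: {'f': 55}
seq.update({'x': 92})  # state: {'f': 55, 'x': 92}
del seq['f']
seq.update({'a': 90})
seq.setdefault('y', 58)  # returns 58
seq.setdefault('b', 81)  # 81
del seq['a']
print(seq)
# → {'x': 92, 'y': 58, 'b': 81}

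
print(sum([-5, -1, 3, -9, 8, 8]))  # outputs 4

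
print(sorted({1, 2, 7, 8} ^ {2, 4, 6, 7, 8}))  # [1, 4, 6]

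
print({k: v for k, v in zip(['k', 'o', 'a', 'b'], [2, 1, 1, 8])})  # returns {'k': 2, 'o': 1, 'a': 1, 'b': 8}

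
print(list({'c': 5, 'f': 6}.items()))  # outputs [('c', 5), ('f', 6)]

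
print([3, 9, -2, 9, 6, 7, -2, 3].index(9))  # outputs 1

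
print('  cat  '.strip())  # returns cat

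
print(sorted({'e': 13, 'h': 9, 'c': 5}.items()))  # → [('c', 5), ('e', 13), ('h', 9)]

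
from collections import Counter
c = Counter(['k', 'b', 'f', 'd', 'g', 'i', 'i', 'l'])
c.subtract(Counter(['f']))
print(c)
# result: Counter({'i': 2, 'k': 1, 'b': 1, 'd': 1, 'g': 1, 'l': 1, 'f': 0})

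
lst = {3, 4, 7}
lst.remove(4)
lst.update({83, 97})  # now {3, 7, 83, 97}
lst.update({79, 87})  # {3, 7, 79, 83, 87, 97}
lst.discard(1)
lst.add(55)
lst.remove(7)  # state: {3, 55, 79, 83, 87, 97}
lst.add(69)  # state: {3, 55, 69, 79, 83, 87, 97}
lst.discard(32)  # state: {3, 55, 69, 79, 83, 87, 97}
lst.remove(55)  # {3, 69, 79, 83, 87, 97}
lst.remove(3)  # {69, 79, 83, 87, 97}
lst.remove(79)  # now {69, 83, 87, 97}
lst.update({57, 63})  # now {57, 63, 69, 83, 87, 97}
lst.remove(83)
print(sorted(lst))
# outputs [57, 63, 69, 87, 97]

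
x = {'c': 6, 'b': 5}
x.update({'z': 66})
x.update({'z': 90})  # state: {'c': 6, 'b': 5, 'z': 90}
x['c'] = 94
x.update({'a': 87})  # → {'c': 94, 'b': 5, 'z': 90, 'a': 87}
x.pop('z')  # 90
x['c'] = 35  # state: {'c': 35, 'b': 5, 'a': 87}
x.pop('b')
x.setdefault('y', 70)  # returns 70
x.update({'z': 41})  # {'c': 35, 'a': 87, 'y': 70, 'z': 41}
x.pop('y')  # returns 70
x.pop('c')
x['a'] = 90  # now {'a': 90, 'z': 41}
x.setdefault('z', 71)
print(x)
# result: {'a': 90, 'z': 41}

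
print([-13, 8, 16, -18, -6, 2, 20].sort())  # None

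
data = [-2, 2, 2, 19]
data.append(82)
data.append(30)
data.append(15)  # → [-2, 2, 2, 19, 82, 30, 15]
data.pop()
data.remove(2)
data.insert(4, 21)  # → [-2, 2, 19, 82, 21, 30]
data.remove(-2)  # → [2, 19, 82, 21, 30]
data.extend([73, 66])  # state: [2, 19, 82, 21, 30, 73, 66]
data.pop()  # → 66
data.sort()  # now [2, 19, 21, 30, 73, 82]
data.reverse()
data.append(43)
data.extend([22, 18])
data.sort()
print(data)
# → [2, 18, 19, 21, 22, 30, 43, 73, 82]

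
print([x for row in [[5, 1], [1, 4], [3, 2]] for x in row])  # [5, 1, 1, 4, 3, 2]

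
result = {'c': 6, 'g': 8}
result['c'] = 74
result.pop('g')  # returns 8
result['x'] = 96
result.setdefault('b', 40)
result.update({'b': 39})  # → {'c': 74, 'x': 96, 'b': 39}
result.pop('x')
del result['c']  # {'b': 39}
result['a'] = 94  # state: {'b': 39, 'a': 94}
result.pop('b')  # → 39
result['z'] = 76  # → {'a': 94, 'z': 76}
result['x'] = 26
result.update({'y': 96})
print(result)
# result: {'a': 94, 'z': 76, 'x': 26, 'y': 96}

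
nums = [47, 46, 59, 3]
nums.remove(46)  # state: [47, 59, 3]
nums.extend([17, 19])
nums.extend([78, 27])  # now [47, 59, 3, 17, 19, 78, 27]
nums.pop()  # 27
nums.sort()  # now [3, 17, 19, 47, 59, 78]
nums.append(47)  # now [3, 17, 19, 47, 59, 78, 47]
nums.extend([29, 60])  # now [3, 17, 19, 47, 59, 78, 47, 29, 60]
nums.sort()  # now [3, 17, 19, 29, 47, 47, 59, 60, 78]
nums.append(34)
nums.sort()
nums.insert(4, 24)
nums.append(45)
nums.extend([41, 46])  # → [3, 17, 19, 29, 24, 34, 47, 47, 59, 60, 78, 45, 41, 46]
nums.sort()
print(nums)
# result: [3, 17, 19, 24, 29, 34, 41, 45, 46, 47, 47, 59, 60, 78]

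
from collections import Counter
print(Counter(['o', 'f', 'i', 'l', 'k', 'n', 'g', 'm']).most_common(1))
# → [('o', 1)]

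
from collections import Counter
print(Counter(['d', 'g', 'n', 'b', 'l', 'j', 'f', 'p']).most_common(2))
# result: [('d', 1), ('g', 1)]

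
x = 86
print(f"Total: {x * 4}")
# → Total: 344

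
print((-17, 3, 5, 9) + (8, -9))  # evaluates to (-17, 3, 5, 9, 8, -9)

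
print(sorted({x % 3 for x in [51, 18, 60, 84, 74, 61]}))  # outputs [0, 1, 2]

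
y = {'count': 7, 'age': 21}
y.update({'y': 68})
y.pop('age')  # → 21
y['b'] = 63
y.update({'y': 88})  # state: {'count': 7, 'y': 88, 'b': 63}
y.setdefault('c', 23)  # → 23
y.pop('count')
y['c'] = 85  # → {'y': 88, 'b': 63, 'c': 85}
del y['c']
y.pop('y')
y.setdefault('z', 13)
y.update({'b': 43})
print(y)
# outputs {'b': 43, 'z': 13}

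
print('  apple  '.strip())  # apple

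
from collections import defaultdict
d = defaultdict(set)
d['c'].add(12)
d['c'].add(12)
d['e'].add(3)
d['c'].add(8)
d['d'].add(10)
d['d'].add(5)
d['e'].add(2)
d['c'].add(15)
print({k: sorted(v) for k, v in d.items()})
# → {'c': [8, 12, 15], 'e': [2, 3], 'd': [5, 10]}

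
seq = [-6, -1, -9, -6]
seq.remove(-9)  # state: [-6, -1, -6]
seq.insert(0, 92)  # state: [92, -6, -1, -6]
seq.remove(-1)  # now [92, -6, -6]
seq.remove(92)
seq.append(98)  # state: [-6, -6, 98]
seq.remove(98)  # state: [-6, -6]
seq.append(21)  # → [-6, -6, 21]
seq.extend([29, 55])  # [-6, -6, 21, 29, 55]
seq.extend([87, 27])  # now [-6, -6, 21, 29, 55, 87, 27]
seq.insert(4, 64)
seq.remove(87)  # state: [-6, -6, 21, 29, 64, 55, 27]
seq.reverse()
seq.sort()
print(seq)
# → [-6, -6, 21, 27, 29, 55, 64]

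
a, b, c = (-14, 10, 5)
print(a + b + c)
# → 1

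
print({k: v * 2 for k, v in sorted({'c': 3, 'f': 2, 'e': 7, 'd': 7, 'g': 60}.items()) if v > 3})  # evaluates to {'d': 14, 'e': 14, 'g': 120}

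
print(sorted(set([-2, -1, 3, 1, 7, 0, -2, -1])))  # [-2, -1, 0, 1, 3, 7]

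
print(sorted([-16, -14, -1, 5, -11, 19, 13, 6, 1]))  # [-16, -14, -11, -1, 1, 5, 6, 13, 19]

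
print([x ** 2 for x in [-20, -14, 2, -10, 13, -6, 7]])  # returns [400, 196, 4, 100, 169, 36, 49]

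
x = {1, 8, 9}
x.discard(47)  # {1, 8, 9}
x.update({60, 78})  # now {1, 8, 9, 60, 78}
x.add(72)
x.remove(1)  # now {8, 9, 60, 72, 78}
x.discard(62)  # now {8, 9, 60, 72, 78}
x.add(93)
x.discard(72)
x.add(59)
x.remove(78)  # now {8, 9, 59, 60, 93}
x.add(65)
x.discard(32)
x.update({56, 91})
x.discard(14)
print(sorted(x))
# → [8, 9, 56, 59, 60, 65, 91, 93]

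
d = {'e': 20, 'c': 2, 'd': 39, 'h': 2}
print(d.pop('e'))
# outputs 20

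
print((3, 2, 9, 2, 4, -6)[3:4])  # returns (2,)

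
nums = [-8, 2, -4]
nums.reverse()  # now [-4, 2, -8]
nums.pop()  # -8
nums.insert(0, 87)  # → [87, -4, 2]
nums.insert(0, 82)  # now [82, 87, -4, 2]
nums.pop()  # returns 2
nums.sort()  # [-4, 82, 87]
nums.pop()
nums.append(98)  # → [-4, 82, 98]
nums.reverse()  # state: [98, 82, -4]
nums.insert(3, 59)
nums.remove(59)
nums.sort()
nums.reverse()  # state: [98, 82, -4]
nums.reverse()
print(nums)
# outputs [-4, 82, 98]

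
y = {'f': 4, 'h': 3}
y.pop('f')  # 4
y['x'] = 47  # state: {'h': 3, 'x': 47}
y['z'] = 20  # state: {'h': 3, 'x': 47, 'z': 20}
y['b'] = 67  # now {'h': 3, 'x': 47, 'z': 20, 'b': 67}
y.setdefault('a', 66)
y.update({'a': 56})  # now {'h': 3, 'x': 47, 'z': 20, 'b': 67, 'a': 56}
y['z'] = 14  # {'h': 3, 'x': 47, 'z': 14, 'b': 67, 'a': 56}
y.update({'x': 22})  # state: {'h': 3, 'x': 22, 'z': 14, 'b': 67, 'a': 56}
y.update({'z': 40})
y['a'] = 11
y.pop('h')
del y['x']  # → {'z': 40, 'b': 67, 'a': 11}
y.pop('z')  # 40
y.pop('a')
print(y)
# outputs {'b': 67}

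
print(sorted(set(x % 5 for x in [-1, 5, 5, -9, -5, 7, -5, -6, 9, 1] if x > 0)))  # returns [0, 1, 2, 4]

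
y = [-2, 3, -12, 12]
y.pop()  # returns 12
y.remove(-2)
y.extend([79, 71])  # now [3, -12, 79, 71]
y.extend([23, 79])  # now [3, -12, 79, 71, 23, 79]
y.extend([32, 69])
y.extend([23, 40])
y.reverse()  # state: [40, 23, 69, 32, 79, 23, 71, 79, -12, 3]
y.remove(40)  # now [23, 69, 32, 79, 23, 71, 79, -12, 3]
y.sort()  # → [-12, 3, 23, 23, 32, 69, 71, 79, 79]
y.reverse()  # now [79, 79, 71, 69, 32, 23, 23, 3, -12]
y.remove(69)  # [79, 79, 71, 32, 23, 23, 3, -12]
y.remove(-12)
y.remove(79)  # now [79, 71, 32, 23, 23, 3]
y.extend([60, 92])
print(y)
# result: [79, 71, 32, 23, 23, 3, 60, 92]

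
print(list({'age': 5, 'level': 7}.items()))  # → [('age', 5), ('level', 7)]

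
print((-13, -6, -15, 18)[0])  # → -13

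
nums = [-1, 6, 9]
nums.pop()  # 9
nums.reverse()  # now [6, -1]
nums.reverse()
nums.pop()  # 6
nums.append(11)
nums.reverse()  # [11, -1]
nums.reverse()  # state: [-1, 11]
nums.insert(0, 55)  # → [55, -1, 11]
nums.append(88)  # [55, -1, 11, 88]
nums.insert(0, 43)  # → [43, 55, -1, 11, 88]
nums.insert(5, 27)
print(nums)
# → [43, 55, -1, 11, 88, 27]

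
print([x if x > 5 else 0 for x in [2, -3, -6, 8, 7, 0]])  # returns [0, 0, 0, 8, 7, 0]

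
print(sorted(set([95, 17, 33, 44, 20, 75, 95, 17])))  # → [17, 20, 33, 44, 75, 95]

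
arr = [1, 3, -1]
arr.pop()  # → -1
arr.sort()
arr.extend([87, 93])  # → [1, 3, 87, 93]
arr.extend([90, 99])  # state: [1, 3, 87, 93, 90, 99]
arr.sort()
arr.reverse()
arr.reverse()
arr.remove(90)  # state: [1, 3, 87, 93, 99]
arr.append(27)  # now [1, 3, 87, 93, 99, 27]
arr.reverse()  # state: [27, 99, 93, 87, 3, 1]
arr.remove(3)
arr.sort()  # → [1, 27, 87, 93, 99]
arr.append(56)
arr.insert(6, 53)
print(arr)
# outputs [1, 27, 87, 93, 99, 56, 53]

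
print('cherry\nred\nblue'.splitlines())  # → ['cherry', 'red', 'blue']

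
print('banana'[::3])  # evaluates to ba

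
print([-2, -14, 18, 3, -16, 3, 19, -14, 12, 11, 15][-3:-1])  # [12, 11]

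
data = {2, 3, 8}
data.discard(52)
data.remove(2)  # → {3, 8}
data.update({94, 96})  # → {3, 8, 94, 96}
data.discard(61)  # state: {3, 8, 94, 96}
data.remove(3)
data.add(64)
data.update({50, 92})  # {8, 50, 64, 92, 94, 96}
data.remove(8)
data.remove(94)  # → {50, 64, 92, 96}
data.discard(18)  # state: {50, 64, 92, 96}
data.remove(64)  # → {50, 92, 96}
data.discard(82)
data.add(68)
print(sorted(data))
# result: [50, 68, 92, 96]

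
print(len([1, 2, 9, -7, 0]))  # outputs 5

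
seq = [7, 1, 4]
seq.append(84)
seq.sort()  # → [1, 4, 7, 84]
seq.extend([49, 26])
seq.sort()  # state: [1, 4, 7, 26, 49, 84]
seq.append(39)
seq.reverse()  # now [39, 84, 49, 26, 7, 4, 1]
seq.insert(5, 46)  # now [39, 84, 49, 26, 7, 46, 4, 1]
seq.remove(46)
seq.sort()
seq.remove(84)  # [1, 4, 7, 26, 39, 49]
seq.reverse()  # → [49, 39, 26, 7, 4, 1]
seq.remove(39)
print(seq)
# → [49, 26, 7, 4, 1]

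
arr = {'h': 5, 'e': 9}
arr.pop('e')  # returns 9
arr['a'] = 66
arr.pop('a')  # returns 66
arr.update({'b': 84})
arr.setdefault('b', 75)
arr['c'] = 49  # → {'h': 5, 'b': 84, 'c': 49}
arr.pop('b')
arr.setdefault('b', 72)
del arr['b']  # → {'h': 5, 'c': 49}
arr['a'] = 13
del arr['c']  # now {'h': 5, 'a': 13}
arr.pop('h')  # 5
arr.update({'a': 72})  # {'a': 72}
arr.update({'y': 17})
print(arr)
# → {'a': 72, 'y': 17}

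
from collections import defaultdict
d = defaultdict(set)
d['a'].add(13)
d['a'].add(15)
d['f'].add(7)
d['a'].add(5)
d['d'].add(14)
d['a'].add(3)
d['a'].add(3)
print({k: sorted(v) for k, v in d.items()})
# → {'a': [3, 5, 13, 15], 'f': [7], 'd': [14]}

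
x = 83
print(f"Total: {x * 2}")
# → Total: 166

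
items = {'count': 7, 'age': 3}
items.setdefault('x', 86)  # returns 86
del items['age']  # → {'count': 7, 'x': 86}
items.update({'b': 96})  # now {'count': 7, 'x': 86, 'b': 96}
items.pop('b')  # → 96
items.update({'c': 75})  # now {'count': 7, 'x': 86, 'c': 75}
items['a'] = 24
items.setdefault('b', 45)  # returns 45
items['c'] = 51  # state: {'count': 7, 'x': 86, 'c': 51, 'a': 24, 'b': 45}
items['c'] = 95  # {'count': 7, 'x': 86, 'c': 95, 'a': 24, 'b': 45}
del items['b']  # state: {'count': 7, 'x': 86, 'c': 95, 'a': 24}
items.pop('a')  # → 24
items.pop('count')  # 7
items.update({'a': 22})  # {'x': 86, 'c': 95, 'a': 22}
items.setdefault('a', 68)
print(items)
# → {'x': 86, 'c': 95, 'a': 22}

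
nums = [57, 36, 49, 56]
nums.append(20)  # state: [57, 36, 49, 56, 20]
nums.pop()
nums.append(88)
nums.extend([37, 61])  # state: [57, 36, 49, 56, 88, 37, 61]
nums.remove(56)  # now [57, 36, 49, 88, 37, 61]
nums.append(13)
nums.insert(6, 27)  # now [57, 36, 49, 88, 37, 61, 27, 13]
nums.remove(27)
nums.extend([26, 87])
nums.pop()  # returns 87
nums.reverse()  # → [26, 13, 61, 37, 88, 49, 36, 57]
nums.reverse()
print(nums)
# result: [57, 36, 49, 88, 37, 61, 13, 26]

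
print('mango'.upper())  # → MANGO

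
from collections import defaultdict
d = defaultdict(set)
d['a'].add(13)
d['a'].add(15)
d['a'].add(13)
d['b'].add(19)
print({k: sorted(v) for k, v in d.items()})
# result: {'a': [13, 15], 'b': [19]}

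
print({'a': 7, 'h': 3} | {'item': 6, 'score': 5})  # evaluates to {'a': 7, 'h': 3, 'item': 6, 'score': 5}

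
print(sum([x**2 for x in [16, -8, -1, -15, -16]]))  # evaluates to 802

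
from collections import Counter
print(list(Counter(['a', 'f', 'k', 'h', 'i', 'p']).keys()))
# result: ['a', 'f', 'k', 'h', 'i', 'p']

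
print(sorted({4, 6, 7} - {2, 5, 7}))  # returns [4, 6]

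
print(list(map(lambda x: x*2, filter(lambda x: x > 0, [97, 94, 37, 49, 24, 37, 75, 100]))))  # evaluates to [194, 188, 74, 98, 48, 74, 150, 200]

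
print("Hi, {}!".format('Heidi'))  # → Hi, Heidi!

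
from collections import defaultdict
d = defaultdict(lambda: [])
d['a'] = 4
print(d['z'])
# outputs []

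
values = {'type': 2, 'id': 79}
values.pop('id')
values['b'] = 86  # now {'type': 2, 'b': 86}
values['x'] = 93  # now {'type': 2, 'b': 86, 'x': 93}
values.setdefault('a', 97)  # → 97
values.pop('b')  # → 86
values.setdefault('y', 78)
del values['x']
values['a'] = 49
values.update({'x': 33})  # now {'type': 2, 'a': 49, 'y': 78, 'x': 33}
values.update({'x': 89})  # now {'type': 2, 'a': 49, 'y': 78, 'x': 89}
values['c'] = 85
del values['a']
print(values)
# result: {'type': 2, 'y': 78, 'x': 89, 'c': 85}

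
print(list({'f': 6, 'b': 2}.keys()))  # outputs ['f', 'b']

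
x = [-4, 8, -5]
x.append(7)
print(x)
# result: [-4, 8, -5, 7]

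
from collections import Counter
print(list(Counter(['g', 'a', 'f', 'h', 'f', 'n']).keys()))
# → ['g', 'a', 'f', 'h', 'n']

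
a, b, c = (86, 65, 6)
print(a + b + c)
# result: 157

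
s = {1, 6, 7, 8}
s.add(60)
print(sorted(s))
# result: [1, 6, 7, 8, 60]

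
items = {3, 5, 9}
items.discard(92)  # {3, 5, 9}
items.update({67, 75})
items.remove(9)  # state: {3, 5, 67, 75}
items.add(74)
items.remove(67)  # {3, 5, 74, 75}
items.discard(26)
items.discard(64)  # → {3, 5, 74, 75}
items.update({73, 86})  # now {3, 5, 73, 74, 75, 86}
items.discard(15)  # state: {3, 5, 73, 74, 75, 86}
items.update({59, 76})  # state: {3, 5, 59, 73, 74, 75, 76, 86}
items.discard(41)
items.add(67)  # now {3, 5, 59, 67, 73, 74, 75, 76, 86}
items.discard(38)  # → {3, 5, 59, 67, 73, 74, 75, 76, 86}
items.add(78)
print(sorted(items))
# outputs [3, 5, 59, 67, 73, 74, 75, 76, 78, 86]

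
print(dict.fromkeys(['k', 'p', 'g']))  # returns {'k': None, 'p': None, 'g': None}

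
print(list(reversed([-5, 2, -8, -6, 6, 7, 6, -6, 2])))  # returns [2, -6, 6, 7, 6, -6, -8, 2, -5]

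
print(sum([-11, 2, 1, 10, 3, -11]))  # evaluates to -6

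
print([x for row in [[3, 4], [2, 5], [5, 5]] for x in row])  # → [3, 4, 2, 5, 5, 5]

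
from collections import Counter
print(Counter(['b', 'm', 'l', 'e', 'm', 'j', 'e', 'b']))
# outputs Counter({'b': 2, 'm': 2, 'e': 2, 'l': 1, 'j': 1})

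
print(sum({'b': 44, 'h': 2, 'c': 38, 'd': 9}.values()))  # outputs 93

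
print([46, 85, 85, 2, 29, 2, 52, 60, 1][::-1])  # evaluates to [1, 60, 52, 2, 29, 2, 85, 85, 46]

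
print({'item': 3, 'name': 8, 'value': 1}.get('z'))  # None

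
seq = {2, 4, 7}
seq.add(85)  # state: {2, 4, 7, 85}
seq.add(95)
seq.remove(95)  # {2, 4, 7, 85}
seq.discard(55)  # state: {2, 4, 7, 85}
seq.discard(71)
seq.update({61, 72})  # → {2, 4, 7, 61, 72, 85}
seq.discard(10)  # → {2, 4, 7, 61, 72, 85}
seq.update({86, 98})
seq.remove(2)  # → {4, 7, 61, 72, 85, 86, 98}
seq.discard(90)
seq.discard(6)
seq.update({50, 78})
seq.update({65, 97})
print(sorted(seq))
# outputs [4, 7, 50, 61, 65, 72, 78, 85, 86, 97, 98]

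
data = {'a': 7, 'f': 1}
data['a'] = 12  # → {'a': 12, 'f': 1}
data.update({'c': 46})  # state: {'a': 12, 'f': 1, 'c': 46}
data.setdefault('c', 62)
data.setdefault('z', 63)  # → 63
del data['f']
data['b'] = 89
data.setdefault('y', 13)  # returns 13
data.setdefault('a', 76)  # 12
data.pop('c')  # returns 46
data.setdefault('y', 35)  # 13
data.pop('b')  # 89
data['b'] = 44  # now {'a': 12, 'z': 63, 'y': 13, 'b': 44}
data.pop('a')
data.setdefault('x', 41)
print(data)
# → {'z': 63, 'y': 13, 'b': 44, 'x': 41}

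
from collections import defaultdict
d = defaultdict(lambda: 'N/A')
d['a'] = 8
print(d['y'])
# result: N/A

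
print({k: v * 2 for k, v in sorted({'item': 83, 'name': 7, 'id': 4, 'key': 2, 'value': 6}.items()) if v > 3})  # {'id': 8, 'item': 166, 'name': 14, 'value': 12}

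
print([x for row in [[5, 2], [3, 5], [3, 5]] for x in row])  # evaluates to [5, 2, 3, 5, 3, 5]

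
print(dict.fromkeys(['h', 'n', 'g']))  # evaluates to {'h': None, 'n': None, 'g': None}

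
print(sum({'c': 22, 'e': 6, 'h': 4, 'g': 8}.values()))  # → 40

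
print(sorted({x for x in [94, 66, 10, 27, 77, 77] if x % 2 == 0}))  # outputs [10, 66, 94]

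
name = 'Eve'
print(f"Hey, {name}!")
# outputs Hey, Eve!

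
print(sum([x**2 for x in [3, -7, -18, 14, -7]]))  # 627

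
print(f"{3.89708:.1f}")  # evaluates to 3.9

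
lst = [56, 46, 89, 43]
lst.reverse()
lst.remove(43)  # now [89, 46, 56]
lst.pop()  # 56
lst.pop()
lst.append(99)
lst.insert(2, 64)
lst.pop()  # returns 64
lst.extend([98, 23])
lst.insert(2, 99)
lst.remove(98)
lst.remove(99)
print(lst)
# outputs [89, 99, 23]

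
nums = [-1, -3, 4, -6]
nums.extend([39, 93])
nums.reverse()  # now [93, 39, -6, 4, -3, -1]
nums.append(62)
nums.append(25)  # [93, 39, -6, 4, -3, -1, 62, 25]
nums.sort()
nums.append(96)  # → [-6, -3, -1, 4, 25, 39, 62, 93, 96]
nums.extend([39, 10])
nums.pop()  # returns 10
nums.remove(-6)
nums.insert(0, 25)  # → [25, -3, -1, 4, 25, 39, 62, 93, 96, 39]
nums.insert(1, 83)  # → [25, 83, -3, -1, 4, 25, 39, 62, 93, 96, 39]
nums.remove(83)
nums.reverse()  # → [39, 96, 93, 62, 39, 25, 4, -1, -3, 25]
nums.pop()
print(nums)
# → [39, 96, 93, 62, 39, 25, 4, -1, -3]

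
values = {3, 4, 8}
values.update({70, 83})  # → {3, 4, 8, 70, 83}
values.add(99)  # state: {3, 4, 8, 70, 83, 99}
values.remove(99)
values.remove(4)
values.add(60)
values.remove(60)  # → {3, 8, 70, 83}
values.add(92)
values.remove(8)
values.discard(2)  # {3, 70, 83, 92}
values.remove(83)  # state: {3, 70, 92}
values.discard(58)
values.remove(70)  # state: {3, 92}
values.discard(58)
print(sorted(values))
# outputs [3, 92]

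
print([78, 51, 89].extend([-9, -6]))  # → None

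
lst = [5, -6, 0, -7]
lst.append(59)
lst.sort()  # [-7, -6, 0, 5, 59]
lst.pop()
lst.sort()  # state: [-7, -6, 0, 5]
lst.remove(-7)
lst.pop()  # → 5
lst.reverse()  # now [0, -6]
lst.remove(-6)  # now [0]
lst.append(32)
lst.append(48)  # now [0, 32, 48]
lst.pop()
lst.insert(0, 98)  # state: [98, 0, 32]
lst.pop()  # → 32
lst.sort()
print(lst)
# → [0, 98]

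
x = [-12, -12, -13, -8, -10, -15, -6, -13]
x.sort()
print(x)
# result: [-15, -13, -13, -12, -12, -10, -8, -6]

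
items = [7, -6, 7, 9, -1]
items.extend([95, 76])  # [7, -6, 7, 9, -1, 95, 76]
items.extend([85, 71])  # [7, -6, 7, 9, -1, 95, 76, 85, 71]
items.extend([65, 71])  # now [7, -6, 7, 9, -1, 95, 76, 85, 71, 65, 71]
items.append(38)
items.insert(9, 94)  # [7, -6, 7, 9, -1, 95, 76, 85, 71, 94, 65, 71, 38]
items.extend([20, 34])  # [7, -6, 7, 9, -1, 95, 76, 85, 71, 94, 65, 71, 38, 20, 34]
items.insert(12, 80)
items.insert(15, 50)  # [7, -6, 7, 9, -1, 95, 76, 85, 71, 94, 65, 71, 80, 38, 20, 50, 34]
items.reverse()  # [34, 50, 20, 38, 80, 71, 65, 94, 71, 85, 76, 95, -1, 9, 7, -6, 7]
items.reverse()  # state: [7, -6, 7, 9, -1, 95, 76, 85, 71, 94, 65, 71, 80, 38, 20, 50, 34]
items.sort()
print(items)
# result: [-6, -1, 7, 7, 9, 20, 34, 38, 50, 65, 71, 71, 76, 80, 85, 94, 95]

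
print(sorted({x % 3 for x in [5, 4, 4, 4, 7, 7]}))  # [1, 2]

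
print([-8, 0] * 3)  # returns [-8, 0, -8, 0, -8, 0]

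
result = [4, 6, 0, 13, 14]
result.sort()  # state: [0, 4, 6, 13, 14]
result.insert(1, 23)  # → [0, 23, 4, 6, 13, 14]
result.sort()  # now [0, 4, 6, 13, 14, 23]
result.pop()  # 23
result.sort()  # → [0, 4, 6, 13, 14]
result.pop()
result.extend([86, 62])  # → [0, 4, 6, 13, 86, 62]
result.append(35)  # [0, 4, 6, 13, 86, 62, 35]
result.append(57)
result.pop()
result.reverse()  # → [35, 62, 86, 13, 6, 4, 0]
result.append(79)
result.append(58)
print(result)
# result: [35, 62, 86, 13, 6, 4, 0, 79, 58]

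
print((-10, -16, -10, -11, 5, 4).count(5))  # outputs 1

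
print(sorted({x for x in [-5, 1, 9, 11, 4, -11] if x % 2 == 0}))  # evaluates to [4]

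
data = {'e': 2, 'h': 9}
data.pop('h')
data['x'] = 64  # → {'e': 2, 'x': 64}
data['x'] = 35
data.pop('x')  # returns 35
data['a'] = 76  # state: {'e': 2, 'a': 76}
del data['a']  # {'e': 2}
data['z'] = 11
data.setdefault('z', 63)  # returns 11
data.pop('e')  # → 2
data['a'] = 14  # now {'z': 11, 'a': 14}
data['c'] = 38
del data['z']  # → {'a': 14, 'c': 38}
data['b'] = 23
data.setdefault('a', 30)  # 14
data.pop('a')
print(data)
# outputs {'c': 38, 'b': 23}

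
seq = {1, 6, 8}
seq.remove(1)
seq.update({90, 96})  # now {6, 8, 90, 96}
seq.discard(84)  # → {6, 8, 90, 96}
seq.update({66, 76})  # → {6, 8, 66, 76, 90, 96}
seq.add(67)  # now {6, 8, 66, 67, 76, 90, 96}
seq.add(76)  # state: {6, 8, 66, 67, 76, 90, 96}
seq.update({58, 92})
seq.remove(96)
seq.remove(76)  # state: {6, 8, 58, 66, 67, 90, 92}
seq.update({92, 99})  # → {6, 8, 58, 66, 67, 90, 92, 99}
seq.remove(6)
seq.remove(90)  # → {8, 58, 66, 67, 92, 99}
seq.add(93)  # {8, 58, 66, 67, 92, 93, 99}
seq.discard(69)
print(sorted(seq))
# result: [8, 58, 66, 67, 92, 93, 99]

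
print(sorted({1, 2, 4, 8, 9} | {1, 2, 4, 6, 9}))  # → [1, 2, 4, 6, 8, 9]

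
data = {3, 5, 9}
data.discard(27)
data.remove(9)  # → {3, 5}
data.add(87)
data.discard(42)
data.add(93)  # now {3, 5, 87, 93}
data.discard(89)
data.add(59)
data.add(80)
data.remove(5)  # {3, 59, 80, 87, 93}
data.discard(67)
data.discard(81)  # {3, 59, 80, 87, 93}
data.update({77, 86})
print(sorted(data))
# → [3, 59, 77, 80, 86, 87, 93]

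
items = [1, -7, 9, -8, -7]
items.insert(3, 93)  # [1, -7, 9, 93, -8, -7]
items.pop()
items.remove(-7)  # [1, 9, 93, -8]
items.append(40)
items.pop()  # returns 40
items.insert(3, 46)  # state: [1, 9, 93, 46, -8]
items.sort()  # [-8, 1, 9, 46, 93]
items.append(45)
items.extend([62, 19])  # [-8, 1, 9, 46, 93, 45, 62, 19]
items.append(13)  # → [-8, 1, 9, 46, 93, 45, 62, 19, 13]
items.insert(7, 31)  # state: [-8, 1, 9, 46, 93, 45, 62, 31, 19, 13]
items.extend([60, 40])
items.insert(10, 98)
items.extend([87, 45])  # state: [-8, 1, 9, 46, 93, 45, 62, 31, 19, 13, 98, 60, 40, 87, 45]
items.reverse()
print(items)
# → [45, 87, 40, 60, 98, 13, 19, 31, 62, 45, 93, 46, 9, 1, -8]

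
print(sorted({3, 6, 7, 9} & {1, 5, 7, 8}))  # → [7]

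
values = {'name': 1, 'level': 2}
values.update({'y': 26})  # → {'name': 1, 'level': 2, 'y': 26}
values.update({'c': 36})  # {'name': 1, 'level': 2, 'y': 26, 'c': 36}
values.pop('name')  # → 1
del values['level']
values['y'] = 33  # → {'y': 33, 'c': 36}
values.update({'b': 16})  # {'y': 33, 'c': 36, 'b': 16}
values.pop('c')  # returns 36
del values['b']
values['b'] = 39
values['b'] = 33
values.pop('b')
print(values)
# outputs {'y': 33}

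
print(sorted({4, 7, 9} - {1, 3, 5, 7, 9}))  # [4]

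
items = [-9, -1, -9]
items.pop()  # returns -9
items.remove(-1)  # [-9]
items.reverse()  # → [-9]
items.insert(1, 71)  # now [-9, 71]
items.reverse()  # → [71, -9]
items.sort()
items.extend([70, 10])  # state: [-9, 71, 70, 10]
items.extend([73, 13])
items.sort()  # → [-9, 10, 13, 70, 71, 73]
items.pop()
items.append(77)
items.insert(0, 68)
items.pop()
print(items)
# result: [68, -9, 10, 13, 70, 71]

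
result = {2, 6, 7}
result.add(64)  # {2, 6, 7, 64}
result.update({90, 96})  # {2, 6, 7, 64, 90, 96}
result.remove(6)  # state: {2, 7, 64, 90, 96}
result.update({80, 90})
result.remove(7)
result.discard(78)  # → {2, 64, 80, 90, 96}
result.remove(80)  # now {2, 64, 90, 96}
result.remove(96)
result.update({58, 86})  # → {2, 58, 64, 86, 90}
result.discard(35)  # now {2, 58, 64, 86, 90}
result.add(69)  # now {2, 58, 64, 69, 86, 90}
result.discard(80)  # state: {2, 58, 64, 69, 86, 90}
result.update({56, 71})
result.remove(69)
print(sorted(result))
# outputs [2, 56, 58, 64, 71, 86, 90]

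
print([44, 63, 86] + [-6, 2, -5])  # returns [44, 63, 86, -6, 2, -5]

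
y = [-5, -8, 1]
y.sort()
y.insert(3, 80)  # [-8, -5, 1, 80]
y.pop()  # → 80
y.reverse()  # [1, -5, -8]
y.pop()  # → -8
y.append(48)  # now [1, -5, 48]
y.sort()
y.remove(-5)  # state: [1, 48]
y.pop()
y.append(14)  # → [1, 14]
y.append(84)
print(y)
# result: [1, 14, 84]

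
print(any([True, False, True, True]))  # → True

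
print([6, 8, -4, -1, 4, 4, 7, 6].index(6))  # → 0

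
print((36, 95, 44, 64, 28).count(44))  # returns 1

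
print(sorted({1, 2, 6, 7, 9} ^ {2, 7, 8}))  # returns [1, 6, 8, 9]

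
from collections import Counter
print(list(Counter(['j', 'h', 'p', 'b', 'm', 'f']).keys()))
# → ['j', 'h', 'p', 'b', 'm', 'f']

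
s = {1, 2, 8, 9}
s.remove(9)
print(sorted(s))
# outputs [1, 2, 8]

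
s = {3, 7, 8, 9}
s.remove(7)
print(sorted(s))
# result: [3, 8, 9]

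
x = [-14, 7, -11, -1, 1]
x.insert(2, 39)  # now [-14, 7, 39, -11, -1, 1]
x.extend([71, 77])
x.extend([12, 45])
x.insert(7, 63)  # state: [-14, 7, 39, -11, -1, 1, 71, 63, 77, 12, 45]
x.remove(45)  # [-14, 7, 39, -11, -1, 1, 71, 63, 77, 12]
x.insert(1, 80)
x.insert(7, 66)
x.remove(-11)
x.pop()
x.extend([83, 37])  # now [-14, 80, 7, 39, -1, 1, 66, 71, 63, 77, 83, 37]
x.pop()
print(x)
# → [-14, 80, 7, 39, -1, 1, 66, 71, 63, 77, 83]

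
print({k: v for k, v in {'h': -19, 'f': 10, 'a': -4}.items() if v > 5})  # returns {'f': 10}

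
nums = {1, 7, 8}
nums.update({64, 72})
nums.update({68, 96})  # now {1, 7, 8, 64, 68, 72, 96}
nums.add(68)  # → {1, 7, 8, 64, 68, 72, 96}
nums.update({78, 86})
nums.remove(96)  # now {1, 7, 8, 64, 68, 72, 78, 86}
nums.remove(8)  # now {1, 7, 64, 68, 72, 78, 86}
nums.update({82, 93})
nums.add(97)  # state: {1, 7, 64, 68, 72, 78, 82, 86, 93, 97}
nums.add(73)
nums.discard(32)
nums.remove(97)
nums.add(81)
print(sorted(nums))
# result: [1, 7, 64, 68, 72, 73, 78, 81, 82, 86, 93]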